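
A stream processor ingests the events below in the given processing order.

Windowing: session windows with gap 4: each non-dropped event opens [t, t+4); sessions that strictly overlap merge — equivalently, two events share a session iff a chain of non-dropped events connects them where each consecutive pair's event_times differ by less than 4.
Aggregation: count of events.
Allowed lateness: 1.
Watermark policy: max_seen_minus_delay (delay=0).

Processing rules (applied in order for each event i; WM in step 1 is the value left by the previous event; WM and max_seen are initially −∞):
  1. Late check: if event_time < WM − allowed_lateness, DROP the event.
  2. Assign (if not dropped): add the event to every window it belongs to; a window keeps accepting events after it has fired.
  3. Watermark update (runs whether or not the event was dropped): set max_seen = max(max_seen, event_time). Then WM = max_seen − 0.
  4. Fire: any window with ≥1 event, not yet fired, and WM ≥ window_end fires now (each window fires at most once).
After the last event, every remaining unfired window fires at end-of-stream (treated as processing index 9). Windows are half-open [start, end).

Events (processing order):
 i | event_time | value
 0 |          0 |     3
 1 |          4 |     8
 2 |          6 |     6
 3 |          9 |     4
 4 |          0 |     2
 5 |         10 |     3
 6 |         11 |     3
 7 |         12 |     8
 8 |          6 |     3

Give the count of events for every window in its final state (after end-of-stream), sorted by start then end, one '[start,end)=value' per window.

[0,4)=1 [4,16)=6

i=0 t=0 v=3: → [0,4); WM=0
i=1 t=4 v=8: → [4,8); WM=4
i=2 t=6 v=6: → [4,10); WM=6
i=3 t=9 v=4: → [4,13); WM=9
i=4 t=0 v=2: DROP (t<9-1); WM=9
i=5 t=10 v=3: → [4,14); WM=10
i=6 t=11 v=3: → [4,15); WM=11
i=7 t=12 v=8: → [4,16); WM=12
i=8 t=6 v=3: DROP (t<12-1); WM=12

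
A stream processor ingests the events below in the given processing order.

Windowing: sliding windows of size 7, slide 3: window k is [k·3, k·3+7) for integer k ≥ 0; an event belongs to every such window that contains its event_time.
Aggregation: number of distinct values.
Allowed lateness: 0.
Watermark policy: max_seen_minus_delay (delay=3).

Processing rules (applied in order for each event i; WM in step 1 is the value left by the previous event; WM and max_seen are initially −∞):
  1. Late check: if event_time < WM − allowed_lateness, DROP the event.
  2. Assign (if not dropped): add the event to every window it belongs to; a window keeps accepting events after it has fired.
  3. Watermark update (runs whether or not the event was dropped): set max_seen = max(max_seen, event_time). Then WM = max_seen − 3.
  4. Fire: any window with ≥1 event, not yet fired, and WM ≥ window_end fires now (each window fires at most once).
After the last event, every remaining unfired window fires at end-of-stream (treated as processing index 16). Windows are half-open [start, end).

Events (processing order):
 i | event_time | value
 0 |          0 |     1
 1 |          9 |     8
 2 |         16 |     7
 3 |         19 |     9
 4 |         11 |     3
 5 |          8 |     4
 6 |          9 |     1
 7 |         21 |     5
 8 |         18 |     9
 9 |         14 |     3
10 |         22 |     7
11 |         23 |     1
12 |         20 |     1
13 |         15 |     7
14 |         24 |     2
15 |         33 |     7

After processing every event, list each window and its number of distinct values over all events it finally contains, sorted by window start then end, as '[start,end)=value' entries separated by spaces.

i=0 t=0 v=1: → [0,7); WM=-3
i=1 t=9 v=8: → [9,16),[6,13),[3,10); WM=6
i=2 t=16 v=7: → [15,22),[12,19); WM=13; [0,7) fires=1 [3,10) fires=1 [6,13) fires=1
i=3 t=19 v=9: → [18,25),[15,22); WM=16; [9,16) fires=1
i=4 t=11 v=3: DROP (t<16-0); WM=16
i=5 t=8 v=4: DROP (t<16-0); WM=16
i=6 t=9 v=1: DROP (t<16-0); WM=16
i=7 t=21 v=5: → [21,28),[18,25),[15,22); WM=18
i=8 t=18 v=9: → [18,25),[15,22),[12,19); WM=18
i=9 t=14 v=3: DROP (t<18-0); WM=18
i=10 t=22 v=7: → [21,28),[18,25); WM=19; [12,19) fires=2
i=11 t=23 v=1: → [21,28),[18,25); WM=20
i=12 t=20 v=1: → [18,25),[15,22); WM=20
i=13 t=15 v=7: DROP (t<20-0); WM=20
i=14 t=24 v=2: → [24,31),[21,28),[18,25); WM=21
i=15 t=33 v=7: → [33,40),[30,37),[27,34); WM=30; [15,22) fires=4 [18,25) fires=5 [21,28) fires=4

[0,7)=1 [3,10)=1 [6,13)=1 [9,16)=1 [12,19)=2 [15,22)=4 [18,25)=5 [21,28)=4 [24,31)=1 [27,34)=1 [30,37)=1 [33,40)=1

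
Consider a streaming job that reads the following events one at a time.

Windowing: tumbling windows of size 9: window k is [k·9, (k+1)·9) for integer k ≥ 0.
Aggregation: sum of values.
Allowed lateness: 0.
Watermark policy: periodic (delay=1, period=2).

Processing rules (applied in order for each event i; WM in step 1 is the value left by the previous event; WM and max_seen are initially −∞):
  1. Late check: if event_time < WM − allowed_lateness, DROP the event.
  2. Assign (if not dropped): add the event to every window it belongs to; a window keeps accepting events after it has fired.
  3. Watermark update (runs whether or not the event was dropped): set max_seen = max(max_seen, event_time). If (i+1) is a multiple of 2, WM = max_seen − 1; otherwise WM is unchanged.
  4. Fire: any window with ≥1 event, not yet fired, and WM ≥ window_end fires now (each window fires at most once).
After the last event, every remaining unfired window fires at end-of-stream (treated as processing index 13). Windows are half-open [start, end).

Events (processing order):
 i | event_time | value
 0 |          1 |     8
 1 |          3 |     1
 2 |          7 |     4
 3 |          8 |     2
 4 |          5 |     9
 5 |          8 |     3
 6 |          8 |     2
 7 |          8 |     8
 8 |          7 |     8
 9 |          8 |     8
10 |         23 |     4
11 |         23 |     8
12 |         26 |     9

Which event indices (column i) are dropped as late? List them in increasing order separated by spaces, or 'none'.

i=0 t=1 v=8: → [0,9); WM=−∞
i=1 t=3 v=1: → [0,9); WM=2
i=2 t=7 v=4: → [0,9); WM=2
i=3 t=8 v=2: → [0,9); WM=7
i=4 t=5 v=9: DROP (t<7-0); WM=7
i=5 t=8 v=3: → [0,9); WM=7
i=6 t=8 v=2: → [0,9); WM=7
i=7 t=8 v=8: → [0,9); WM=7
i=8 t=7 v=8: → [0,9); WM=7
i=9 t=8 v=8: → [0,9); WM=7
i=10 t=23 v=4: → [18,27); WM=7
i=11 t=23 v=8: → [18,27); WM=22; [0,9) fires=44
i=12 t=26 v=9: → [18,27); WM=22

4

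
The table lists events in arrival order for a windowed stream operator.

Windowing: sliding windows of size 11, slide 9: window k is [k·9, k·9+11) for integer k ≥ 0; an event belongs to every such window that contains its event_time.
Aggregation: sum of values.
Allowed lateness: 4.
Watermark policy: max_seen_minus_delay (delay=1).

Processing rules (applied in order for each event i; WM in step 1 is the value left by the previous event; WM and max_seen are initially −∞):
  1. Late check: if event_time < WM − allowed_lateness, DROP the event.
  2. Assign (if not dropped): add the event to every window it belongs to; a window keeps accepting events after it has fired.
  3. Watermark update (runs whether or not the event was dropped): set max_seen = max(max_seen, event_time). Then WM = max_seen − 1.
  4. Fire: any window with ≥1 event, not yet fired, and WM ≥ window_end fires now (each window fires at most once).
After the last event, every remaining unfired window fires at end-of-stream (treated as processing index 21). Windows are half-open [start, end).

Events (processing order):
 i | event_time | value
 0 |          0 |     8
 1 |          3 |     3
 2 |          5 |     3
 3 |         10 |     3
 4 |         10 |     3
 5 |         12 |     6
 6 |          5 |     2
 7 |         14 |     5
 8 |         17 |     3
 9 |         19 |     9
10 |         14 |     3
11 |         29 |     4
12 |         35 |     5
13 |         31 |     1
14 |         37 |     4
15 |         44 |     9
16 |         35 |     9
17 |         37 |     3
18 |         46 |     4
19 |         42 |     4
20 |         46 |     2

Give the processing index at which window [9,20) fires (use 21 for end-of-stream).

i=0 t=0 v=8: → [0,11); WM=-1
i=1 t=3 v=3: → [0,11); WM=2
i=2 t=5 v=3: → [0,11); WM=4
i=3 t=10 v=3: → [9,20),[0,11); WM=9
i=4 t=10 v=3: → [9,20),[0,11); WM=9
i=5 t=12 v=6: → [9,20); WM=11; [0,11) fires=20
i=6 t=5 v=2: DROP (t<11-4); WM=11
i=7 t=14 v=5: → [9,20); WM=13
i=8 t=17 v=3: → [9,20); WM=16
i=9 t=19 v=9: → [18,29),[9,20); WM=18
i=10 t=14 v=3: → [9,20); WM=18
i=11 t=29 v=4: → [27,38); WM=28; [9,20) fires=32
i=12 t=35 v=5: → [27,38); WM=34; [18,29) fires=9
i=13 t=31 v=1: → [27,38); WM=34
i=14 t=37 v=4: → [36,47),[27,38); WM=36
i=15 t=44 v=9: → [36,47); WM=43; [27,38) fires=14
i=16 t=35 v=9: DROP (t<43-4); WM=43
i=17 t=37 v=3: DROP (t<43-4); WM=43
i=18 t=46 v=4: → [45,56),[36,47); WM=45
i=19 t=42 v=4: → [36,47); WM=45
i=20 t=46 v=2: → [45,56),[36,47); WM=45

11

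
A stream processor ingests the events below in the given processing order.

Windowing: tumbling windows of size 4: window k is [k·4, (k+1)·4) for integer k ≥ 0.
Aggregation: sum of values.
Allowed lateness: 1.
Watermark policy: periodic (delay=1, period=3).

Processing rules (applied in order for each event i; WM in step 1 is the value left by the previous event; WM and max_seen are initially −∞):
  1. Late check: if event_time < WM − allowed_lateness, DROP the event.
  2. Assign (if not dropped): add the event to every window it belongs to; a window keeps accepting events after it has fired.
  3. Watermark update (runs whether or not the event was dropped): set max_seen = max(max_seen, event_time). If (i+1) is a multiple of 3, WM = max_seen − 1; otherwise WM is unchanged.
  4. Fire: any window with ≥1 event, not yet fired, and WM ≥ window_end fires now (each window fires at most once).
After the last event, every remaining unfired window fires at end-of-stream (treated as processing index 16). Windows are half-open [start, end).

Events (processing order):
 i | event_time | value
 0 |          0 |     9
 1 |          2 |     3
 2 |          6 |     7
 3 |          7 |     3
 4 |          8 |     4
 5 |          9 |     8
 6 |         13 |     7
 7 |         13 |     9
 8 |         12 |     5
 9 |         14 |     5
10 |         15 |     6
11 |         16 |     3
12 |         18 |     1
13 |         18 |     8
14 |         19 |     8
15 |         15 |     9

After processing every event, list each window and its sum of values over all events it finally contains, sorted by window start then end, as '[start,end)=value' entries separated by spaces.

[0,4)=12 [4,8)=10 [8,12)=12 [12,16)=32 [16,20)=20

i=0 t=0 v=9: → [0,4); WM=−∞
i=1 t=2 v=3: → [0,4); WM=−∞
i=2 t=6 v=7: → [4,8); WM=5; [0,4) fires=12
i=3 t=7 v=3: → [4,8); WM=5
i=4 t=8 v=4: → [8,12); WM=5
i=5 t=9 v=8: → [8,12); WM=8; [4,8) fires=10
i=6 t=13 v=7: → [12,16); WM=8
i=7 t=13 v=9: → [12,16); WM=8
i=8 t=12 v=5: → [12,16); WM=12; [8,12) fires=12
i=9 t=14 v=5: → [12,16); WM=12
i=10 t=15 v=6: → [12,16); WM=12
i=11 t=16 v=3: → [16,20); WM=15
i=12 t=18 v=1: → [16,20); WM=15
i=13 t=18 v=8: → [16,20); WM=15
i=14 t=19 v=8: → [16,20); WM=18; [12,16) fires=32
i=15 t=15 v=9: DROP (t<18-1); WM=18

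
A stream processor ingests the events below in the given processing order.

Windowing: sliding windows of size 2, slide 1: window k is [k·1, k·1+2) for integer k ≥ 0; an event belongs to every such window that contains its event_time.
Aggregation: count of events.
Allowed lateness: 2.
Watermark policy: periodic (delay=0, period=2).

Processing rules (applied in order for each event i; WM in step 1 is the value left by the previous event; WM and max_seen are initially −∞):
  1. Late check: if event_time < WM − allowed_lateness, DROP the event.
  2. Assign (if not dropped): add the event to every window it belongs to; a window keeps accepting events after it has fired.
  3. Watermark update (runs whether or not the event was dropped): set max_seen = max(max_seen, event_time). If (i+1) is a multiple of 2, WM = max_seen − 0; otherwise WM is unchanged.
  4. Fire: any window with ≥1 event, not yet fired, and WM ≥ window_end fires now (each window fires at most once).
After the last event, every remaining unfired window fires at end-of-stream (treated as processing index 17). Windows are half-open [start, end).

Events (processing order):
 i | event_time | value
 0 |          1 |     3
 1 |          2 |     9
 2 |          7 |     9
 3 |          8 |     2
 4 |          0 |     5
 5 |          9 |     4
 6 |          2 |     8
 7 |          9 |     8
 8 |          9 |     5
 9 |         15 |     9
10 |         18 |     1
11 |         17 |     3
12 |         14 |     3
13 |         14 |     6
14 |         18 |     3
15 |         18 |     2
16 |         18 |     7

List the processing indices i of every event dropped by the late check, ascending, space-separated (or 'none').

i=0 t=1 v=3: → [1,3),[0,2); WM=−∞
i=1 t=2 v=9: → [2,4),[1,3); WM=2; [0,2) fires=1
i=2 t=7 v=9: → [7,9),[6,8); WM=2
i=3 t=8 v=2: → [8,10),[7,9); WM=8; [1,3) fires=2 [2,4) fires=1 [6,8) fires=1
i=4 t=0 v=5: DROP (t<8-2); WM=8
i=5 t=9 v=4: → [9,11),[8,10); WM=9; [7,9) fires=2
i=6 t=2 v=8: DROP (t<9-2); WM=9
i=7 t=9 v=8: → [9,11),[8,10); WM=9
i=8 t=9 v=5: → [9,11),[8,10); WM=9
i=9 t=15 v=9: → [15,17),[14,16); WM=15; [8,10) fires=4 [9,11) fires=3
i=10 t=18 v=1: → [18,20),[17,19); WM=15
i=11 t=17 v=3: → [17,19),[16,18); WM=18; [14,16) fires=1 [15,17) fires=1 [16,18) fires=1
i=12 t=14 v=3: DROP (t<18-2); WM=18
i=13 t=14 v=6: DROP (t<18-2); WM=18
i=14 t=18 v=3: → [18,20),[17,19); WM=18
i=15 t=18 v=2: → [18,20),[17,19); WM=18
i=16 t=18 v=7: → [18,20),[17,19); WM=18

4 6 12 13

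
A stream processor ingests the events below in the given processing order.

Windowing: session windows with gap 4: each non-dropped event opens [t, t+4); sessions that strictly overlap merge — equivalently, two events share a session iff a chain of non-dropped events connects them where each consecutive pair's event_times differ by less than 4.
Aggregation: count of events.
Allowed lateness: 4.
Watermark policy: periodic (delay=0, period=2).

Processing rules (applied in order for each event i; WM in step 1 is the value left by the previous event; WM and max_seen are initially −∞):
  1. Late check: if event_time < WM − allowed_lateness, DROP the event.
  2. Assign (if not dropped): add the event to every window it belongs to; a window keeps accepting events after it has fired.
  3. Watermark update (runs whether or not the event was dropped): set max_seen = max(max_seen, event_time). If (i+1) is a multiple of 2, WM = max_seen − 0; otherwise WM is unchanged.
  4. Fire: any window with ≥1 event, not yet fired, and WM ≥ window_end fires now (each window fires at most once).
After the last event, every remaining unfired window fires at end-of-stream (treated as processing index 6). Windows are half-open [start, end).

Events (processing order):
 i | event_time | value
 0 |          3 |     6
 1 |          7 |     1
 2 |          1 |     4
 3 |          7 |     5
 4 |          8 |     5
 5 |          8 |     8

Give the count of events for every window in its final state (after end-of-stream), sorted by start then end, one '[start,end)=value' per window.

[3,7)=1 [7,12)=4

i=0 t=3 v=6: → [3,7); WM=−∞
i=1 t=7 v=1: → [7,11); WM=7
i=2 t=1 v=4: DROP (t<7-4); WM=7
i=3 t=7 v=5: → [7,11); WM=7
i=4 t=8 v=5: → [7,12); WM=7
i=5 t=8 v=8: → [7,12); WM=8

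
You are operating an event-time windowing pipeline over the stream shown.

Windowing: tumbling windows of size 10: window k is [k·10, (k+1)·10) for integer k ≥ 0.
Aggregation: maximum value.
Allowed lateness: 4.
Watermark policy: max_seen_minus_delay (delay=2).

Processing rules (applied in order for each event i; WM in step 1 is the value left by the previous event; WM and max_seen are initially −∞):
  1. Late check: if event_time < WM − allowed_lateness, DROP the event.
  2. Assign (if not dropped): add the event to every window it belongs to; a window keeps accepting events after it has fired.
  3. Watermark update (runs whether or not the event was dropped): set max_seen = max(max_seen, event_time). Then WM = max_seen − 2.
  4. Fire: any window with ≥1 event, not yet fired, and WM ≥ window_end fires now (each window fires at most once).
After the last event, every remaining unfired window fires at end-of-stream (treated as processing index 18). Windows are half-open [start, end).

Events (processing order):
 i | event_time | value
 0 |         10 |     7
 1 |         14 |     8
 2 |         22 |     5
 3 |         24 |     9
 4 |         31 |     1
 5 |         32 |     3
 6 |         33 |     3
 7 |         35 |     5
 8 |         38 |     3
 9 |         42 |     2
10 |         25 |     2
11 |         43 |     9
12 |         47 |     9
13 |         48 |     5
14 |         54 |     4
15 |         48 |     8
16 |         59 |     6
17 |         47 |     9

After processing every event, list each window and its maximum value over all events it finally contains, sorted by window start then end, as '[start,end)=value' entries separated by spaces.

i=0 t=10 v=7: → [10,20); WM=8
i=1 t=14 v=8: → [10,20); WM=12
i=2 t=22 v=5: → [20,30); WM=20; [10,20) fires=8
i=3 t=24 v=9: → [20,30); WM=22
i=4 t=31 v=1: → [30,40); WM=29
i=5 t=32 v=3: → [30,40); WM=30; [20,30) fires=9
i=6 t=33 v=3: → [30,40); WM=31
i=7 t=35 v=5: → [30,40); WM=33
i=8 t=38 v=3: → [30,40); WM=36
i=9 t=42 v=2: → [40,50); WM=40; [30,40) fires=5
i=10 t=25 v=2: DROP (t<40-4); WM=40
i=11 t=43 v=9: → [40,50); WM=41
i=12 t=47 v=9: → [40,50); WM=45
i=13 t=48 v=5: → [40,50); WM=46
i=14 t=54 v=4: → [50,60); WM=52; [40,50) fires=9
i=15 t=48 v=8: → [40,50); WM=52
i=16 t=59 v=6: → [50,60); WM=57
i=17 t=47 v=9: DROP (t<57-4); WM=57

[10,20)=8 [20,30)=9 [30,40)=5 [40,50)=9 [50,60)=6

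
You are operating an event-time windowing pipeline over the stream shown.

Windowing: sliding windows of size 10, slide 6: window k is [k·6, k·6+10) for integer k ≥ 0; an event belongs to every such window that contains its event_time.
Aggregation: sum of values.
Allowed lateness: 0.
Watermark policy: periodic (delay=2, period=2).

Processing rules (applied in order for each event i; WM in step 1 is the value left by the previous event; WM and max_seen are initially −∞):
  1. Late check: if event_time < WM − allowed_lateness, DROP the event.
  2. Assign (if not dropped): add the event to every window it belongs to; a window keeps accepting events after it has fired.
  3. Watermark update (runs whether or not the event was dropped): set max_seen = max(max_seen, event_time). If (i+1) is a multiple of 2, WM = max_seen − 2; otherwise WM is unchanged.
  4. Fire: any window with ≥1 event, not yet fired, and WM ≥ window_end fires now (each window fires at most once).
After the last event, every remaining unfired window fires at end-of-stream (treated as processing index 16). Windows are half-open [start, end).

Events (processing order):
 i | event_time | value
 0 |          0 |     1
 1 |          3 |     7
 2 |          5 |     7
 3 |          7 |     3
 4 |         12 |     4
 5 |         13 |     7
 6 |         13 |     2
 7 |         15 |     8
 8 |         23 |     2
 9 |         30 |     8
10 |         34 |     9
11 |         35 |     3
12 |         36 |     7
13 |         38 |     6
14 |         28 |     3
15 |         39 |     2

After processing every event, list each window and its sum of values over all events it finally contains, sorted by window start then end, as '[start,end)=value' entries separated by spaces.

[0,10)=18 [6,16)=24 [12,22)=21 [18,28)=2 [24,34)=8 [30,40)=35 [36,46)=15

i=0 t=0 v=1: → [0,10); WM=−∞
i=1 t=3 v=7: → [0,10); WM=1
i=2 t=5 v=7: → [0,10); WM=1
i=3 t=7 v=3: → [6,16),[0,10); WM=5
i=4 t=12 v=4: → [12,22),[6,16); WM=5
i=5 t=13 v=7: → [12,22),[6,16); WM=11; [0,10) fires=18
i=6 t=13 v=2: → [12,22),[6,16); WM=11
i=7 t=15 v=8: → [12,22),[6,16); WM=13
i=8 t=23 v=2: → [18,28); WM=13
i=9 t=30 v=8: → [30,40),[24,34); WM=28; [6,16) fires=24 [12,22) fires=21 [18,28) fires=2
i=10 t=34 v=9: → [30,40); WM=28
i=11 t=35 v=3: → [30,40); WM=33
i=12 t=36 v=7: → [36,46),[30,40); WM=33
i=13 t=38 v=6: → [36,46),[30,40); WM=36; [24,34) fires=8
i=14 t=28 v=3: DROP (t<36-0); WM=36
i=15 t=39 v=2: → [36,46),[30,40); WM=37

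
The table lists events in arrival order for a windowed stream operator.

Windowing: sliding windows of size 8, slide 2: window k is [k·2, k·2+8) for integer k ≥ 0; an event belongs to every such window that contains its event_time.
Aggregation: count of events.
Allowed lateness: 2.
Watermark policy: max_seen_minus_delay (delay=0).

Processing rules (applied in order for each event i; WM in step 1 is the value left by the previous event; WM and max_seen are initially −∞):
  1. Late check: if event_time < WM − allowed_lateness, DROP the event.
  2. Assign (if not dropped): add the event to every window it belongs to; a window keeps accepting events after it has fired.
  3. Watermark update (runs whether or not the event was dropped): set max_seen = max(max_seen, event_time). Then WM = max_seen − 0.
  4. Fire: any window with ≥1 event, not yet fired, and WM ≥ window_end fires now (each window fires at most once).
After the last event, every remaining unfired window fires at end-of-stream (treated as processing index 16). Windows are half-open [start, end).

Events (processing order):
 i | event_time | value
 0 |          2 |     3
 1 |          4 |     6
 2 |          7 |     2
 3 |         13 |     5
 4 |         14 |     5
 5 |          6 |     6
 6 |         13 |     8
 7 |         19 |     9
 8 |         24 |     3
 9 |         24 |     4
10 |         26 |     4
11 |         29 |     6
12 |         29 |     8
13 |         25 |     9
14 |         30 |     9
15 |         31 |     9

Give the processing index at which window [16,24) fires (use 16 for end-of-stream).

8

i=0 t=2 v=3: → [2,10),[0,8); WM=2
i=1 t=4 v=6: → [4,12),[2,10),[0,8); WM=4
i=2 t=7 v=2: → [6,14),[4,12),[2,10),[0,8); WM=7
i=3 t=13 v=5: → [12,20),[10,18),[8,16),[6,14); WM=13; [0,8) fires=3 [2,10) fires=3 [4,12) fires=2
i=4 t=14 v=5: → [14,22),[12,20),[10,18),[8,16); WM=14; [6,14) fires=2
i=5 t=6 v=6: DROP (t<14-2); WM=14
i=6 t=13 v=8: → [12,20),[10,18),[8,16),[6,14); WM=14
i=7 t=19 v=9: → [18,26),[16,24),[14,22),[12,20); WM=19; [8,16) fires=3 [10,18) fires=3
i=8 t=24 v=3: → [24,32),[22,30),[20,28),[18,26); WM=24; [12,20) fires=4 [14,22) fires=2 [16,24) fires=1
i=9 t=24 v=4: → [24,32),[22,30),[20,28),[18,26); WM=24
i=10 t=26 v=4: → [26,34),[24,32),[22,30),[20,28); WM=26; [18,26) fires=3
i=11 t=29 v=6: → [28,36),[26,34),[24,32),[22,30); WM=29; [20,28) fires=3
i=12 t=29 v=8: → [28,36),[26,34),[24,32),[22,30); WM=29
i=13 t=25 v=9: DROP (t<29-2); WM=29
i=14 t=30 v=9: → [30,38),[28,36),[26,34),[24,32); WM=30; [22,30) fires=5
i=15 t=31 v=9: → [30,38),[28,36),[26,34),[24,32); WM=31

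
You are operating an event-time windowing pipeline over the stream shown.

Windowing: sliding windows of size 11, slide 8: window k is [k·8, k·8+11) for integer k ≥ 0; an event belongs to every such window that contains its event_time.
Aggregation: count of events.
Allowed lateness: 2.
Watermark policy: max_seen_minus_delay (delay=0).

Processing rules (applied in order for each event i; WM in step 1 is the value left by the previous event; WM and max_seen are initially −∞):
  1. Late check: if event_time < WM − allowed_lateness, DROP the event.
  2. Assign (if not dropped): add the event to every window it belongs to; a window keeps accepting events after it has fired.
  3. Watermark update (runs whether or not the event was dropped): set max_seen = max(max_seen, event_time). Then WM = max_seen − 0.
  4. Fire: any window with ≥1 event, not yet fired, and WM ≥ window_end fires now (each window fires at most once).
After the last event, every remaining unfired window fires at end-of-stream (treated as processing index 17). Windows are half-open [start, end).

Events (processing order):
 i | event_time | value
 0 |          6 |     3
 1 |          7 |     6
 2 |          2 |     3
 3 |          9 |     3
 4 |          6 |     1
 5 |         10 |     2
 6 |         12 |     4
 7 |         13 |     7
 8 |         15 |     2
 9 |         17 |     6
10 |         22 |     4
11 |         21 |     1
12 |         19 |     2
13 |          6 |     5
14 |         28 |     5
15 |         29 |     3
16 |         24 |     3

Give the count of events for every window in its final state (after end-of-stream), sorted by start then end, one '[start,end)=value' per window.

[0,11)=4 [8,19)=6 [16,27)=3 [24,35)=2

i=0 t=6 v=3: → [0,11); WM=6
i=1 t=7 v=6: → [0,11); WM=7
i=2 t=2 v=3: DROP (t<7-2); WM=7
i=3 t=9 v=3: → [8,19),[0,11); WM=9
i=4 t=6 v=1: DROP (t<9-2); WM=9
i=5 t=10 v=2: → [8,19),[0,11); WM=10
i=6 t=12 v=4: → [8,19); WM=12; [0,11) fires=4
i=7 t=13 v=7: → [8,19); WM=13
i=8 t=15 v=2: → [8,19); WM=15
i=9 t=17 v=6: → [16,27),[8,19); WM=17
i=10 t=22 v=4: → [16,27); WM=22; [8,19) fires=6
i=11 t=21 v=1: → [16,27); WM=22
i=12 t=19 v=2: DROP (t<22-2); WM=22
i=13 t=6 v=5: DROP (t<22-2); WM=22
i=14 t=28 v=5: → [24,35); WM=28; [16,27) fires=3
i=15 t=29 v=3: → [24,35); WM=29
i=16 t=24 v=3: DROP (t<29-2); WM=29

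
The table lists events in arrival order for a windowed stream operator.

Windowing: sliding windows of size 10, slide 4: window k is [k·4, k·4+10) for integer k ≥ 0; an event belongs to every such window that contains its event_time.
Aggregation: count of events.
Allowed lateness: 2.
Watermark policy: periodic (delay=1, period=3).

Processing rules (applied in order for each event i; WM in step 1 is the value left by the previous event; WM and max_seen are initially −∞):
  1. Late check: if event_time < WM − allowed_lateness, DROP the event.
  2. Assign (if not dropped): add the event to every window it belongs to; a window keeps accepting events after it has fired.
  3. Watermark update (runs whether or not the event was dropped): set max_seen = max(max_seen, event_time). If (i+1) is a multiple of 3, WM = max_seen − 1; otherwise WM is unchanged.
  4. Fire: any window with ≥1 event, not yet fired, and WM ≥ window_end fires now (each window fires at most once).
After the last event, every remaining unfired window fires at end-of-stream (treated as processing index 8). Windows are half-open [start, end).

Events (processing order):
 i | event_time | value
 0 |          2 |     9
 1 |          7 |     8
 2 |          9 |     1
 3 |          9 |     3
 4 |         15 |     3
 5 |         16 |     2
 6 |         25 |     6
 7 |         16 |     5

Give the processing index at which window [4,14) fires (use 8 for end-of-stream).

i=0 t=2 v=9: → [0,10); WM=−∞
i=1 t=7 v=8: → [4,14),[0,10); WM=−∞
i=2 t=9 v=1: → [8,18),[4,14),[0,10); WM=8
i=3 t=9 v=3: → [8,18),[4,14),[0,10); WM=8
i=4 t=15 v=3: → [12,22),[8,18); WM=8
i=5 t=16 v=2: → [16,26),[12,22),[8,18); WM=15; [0,10) fires=4 [4,14) fires=3
i=6 t=25 v=6: → [24,34),[20,30),[16,26); WM=15
i=7 t=16 v=5: → [16,26),[12,22),[8,18); WM=15

5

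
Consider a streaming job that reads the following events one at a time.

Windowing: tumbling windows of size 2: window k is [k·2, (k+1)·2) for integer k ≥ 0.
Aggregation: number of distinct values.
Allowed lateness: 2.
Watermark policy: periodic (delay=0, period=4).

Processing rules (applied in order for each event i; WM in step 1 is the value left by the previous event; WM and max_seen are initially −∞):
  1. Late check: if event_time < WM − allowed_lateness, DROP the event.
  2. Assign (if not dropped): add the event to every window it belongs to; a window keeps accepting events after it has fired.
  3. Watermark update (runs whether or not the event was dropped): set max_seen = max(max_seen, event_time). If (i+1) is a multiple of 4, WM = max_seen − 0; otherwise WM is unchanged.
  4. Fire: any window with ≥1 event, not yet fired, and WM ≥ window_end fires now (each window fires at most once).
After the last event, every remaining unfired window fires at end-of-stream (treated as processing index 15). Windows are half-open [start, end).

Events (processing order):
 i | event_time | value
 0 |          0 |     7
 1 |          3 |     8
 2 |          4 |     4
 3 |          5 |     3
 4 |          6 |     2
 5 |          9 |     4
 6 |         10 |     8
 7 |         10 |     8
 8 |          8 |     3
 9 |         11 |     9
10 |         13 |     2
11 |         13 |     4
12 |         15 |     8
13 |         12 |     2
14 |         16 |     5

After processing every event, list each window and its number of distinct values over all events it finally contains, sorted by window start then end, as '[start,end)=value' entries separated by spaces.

[0,2)=1 [2,4)=1 [4,6)=2 [6,8)=1 [8,10)=2 [10,12)=2 [12,14)=2 [14,16)=1 [16,18)=1

i=0 t=0 v=7: → [0,2); WM=−∞
i=1 t=3 v=8: → [2,4); WM=−∞
i=2 t=4 v=4: → [4,6); WM=−∞
i=3 t=5 v=3: → [4,6); WM=5; [0,2) fires=1 [2,4) fires=1
i=4 t=6 v=2: → [6,8); WM=5
i=5 t=9 v=4: → [8,10); WM=5
i=6 t=10 v=8: → [10,12); WM=5
i=7 t=10 v=8: → [10,12); WM=10; [4,6) fires=2 [6,8) fires=1 [8,10) fires=1
i=8 t=8 v=3: → [8,10); WM=10
i=9 t=11 v=9: → [10,12); WM=10
i=10 t=13 v=2: → [12,14); WM=10
i=11 t=13 v=4: → [12,14); WM=13; [10,12) fires=2
i=12 t=15 v=8: → [14,16); WM=13
i=13 t=12 v=2: → [12,14); WM=13
i=14 t=16 v=5: → [16,18); WM=13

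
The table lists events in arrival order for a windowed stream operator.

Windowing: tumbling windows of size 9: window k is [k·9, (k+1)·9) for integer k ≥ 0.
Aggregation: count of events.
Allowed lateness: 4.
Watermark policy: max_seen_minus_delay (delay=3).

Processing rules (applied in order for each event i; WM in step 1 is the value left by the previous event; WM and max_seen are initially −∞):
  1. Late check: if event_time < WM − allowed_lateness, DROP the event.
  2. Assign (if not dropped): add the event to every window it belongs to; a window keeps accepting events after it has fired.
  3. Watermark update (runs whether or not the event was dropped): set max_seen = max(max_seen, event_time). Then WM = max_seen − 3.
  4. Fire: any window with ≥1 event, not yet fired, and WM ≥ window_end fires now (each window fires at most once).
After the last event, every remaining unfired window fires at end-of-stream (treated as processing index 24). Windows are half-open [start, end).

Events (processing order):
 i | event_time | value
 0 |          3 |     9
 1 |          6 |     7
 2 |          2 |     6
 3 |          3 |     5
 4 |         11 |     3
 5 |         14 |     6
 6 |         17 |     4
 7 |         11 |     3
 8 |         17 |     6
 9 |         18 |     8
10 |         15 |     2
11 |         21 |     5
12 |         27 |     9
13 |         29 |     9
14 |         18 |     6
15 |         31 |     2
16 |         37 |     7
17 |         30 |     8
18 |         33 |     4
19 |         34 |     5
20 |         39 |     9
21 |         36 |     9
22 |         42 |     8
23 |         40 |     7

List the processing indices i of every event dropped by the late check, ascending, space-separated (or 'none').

i=0 t=3 v=9: → [0,9); WM=0
i=1 t=6 v=7: → [0,9); WM=3
i=2 t=2 v=6: → [0,9); WM=3
i=3 t=3 v=5: → [0,9); WM=3
i=4 t=11 v=3: → [9,18); WM=8
i=5 t=14 v=6: → [9,18); WM=11; [0,9) fires=4
i=6 t=17 v=4: → [9,18); WM=14
i=7 t=11 v=3: → [9,18); WM=14
i=8 t=17 v=6: → [9,18); WM=14
i=9 t=18 v=8: → [18,27); WM=15
i=10 t=15 v=2: → [9,18); WM=15
i=11 t=21 v=5: → [18,27); WM=18; [9,18) fires=6
i=12 t=27 v=9: → [27,36); WM=24
i=13 t=29 v=9: → [27,36); WM=26
i=14 t=18 v=6: DROP (t<26-4); WM=26
i=15 t=31 v=2: → [27,36); WM=28; [18,27) fires=2
i=16 t=37 v=7: → [36,45); WM=34
i=17 t=30 v=8: → [27,36); WM=34
i=18 t=33 v=4: → [27,36); WM=34
i=19 t=34 v=5: → [27,36); WM=34
i=20 t=39 v=9: → [36,45); WM=36; [27,36) fires=6
i=21 t=36 v=9: → [36,45); WM=36
i=22 t=42 v=8: → [36,45); WM=39
i=23 t=40 v=7: → [36,45); WM=39

14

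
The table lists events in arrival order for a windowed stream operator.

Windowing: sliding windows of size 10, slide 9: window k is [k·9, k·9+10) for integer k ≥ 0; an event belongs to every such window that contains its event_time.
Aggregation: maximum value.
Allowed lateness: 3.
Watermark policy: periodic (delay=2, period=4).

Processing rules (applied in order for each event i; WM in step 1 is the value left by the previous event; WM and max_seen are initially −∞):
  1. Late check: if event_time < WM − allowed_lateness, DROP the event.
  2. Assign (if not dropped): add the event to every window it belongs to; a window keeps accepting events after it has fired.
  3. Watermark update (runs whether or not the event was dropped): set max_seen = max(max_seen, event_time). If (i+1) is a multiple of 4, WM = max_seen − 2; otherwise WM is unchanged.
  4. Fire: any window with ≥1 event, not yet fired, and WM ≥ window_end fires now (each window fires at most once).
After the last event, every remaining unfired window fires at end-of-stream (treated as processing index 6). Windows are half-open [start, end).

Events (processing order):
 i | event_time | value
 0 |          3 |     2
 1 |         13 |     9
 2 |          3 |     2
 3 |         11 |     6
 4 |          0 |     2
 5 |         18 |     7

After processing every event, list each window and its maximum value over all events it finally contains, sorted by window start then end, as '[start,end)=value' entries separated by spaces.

[0,10)=2 [9,19)=9 [18,28)=7

i=0 t=3 v=2: → [0,10); WM=−∞
i=1 t=13 v=9: → [9,19); WM=−∞
i=2 t=3 v=2: → [0,10); WM=−∞
i=3 t=11 v=6: → [9,19); WM=11; [0,10) fires=2
i=4 t=0 v=2: DROP (t<11-3); WM=11
i=5 t=18 v=7: → [18,28),[9,19); WM=11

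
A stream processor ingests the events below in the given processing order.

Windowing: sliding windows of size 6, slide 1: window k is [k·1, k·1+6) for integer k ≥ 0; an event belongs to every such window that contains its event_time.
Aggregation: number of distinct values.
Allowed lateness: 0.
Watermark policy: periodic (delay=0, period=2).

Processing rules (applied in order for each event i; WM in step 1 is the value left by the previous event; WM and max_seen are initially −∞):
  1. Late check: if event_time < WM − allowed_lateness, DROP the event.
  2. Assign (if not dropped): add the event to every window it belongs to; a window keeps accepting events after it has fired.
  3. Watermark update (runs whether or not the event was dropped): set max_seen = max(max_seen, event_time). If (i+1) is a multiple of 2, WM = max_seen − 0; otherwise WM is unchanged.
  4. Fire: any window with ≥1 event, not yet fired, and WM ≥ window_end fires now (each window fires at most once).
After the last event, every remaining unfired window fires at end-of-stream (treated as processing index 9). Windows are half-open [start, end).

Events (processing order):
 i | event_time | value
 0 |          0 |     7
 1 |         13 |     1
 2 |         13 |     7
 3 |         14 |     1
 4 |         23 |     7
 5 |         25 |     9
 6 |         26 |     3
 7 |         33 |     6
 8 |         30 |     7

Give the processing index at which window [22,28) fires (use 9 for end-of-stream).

i=0 t=0 v=7: → [0,6); WM=−∞
i=1 t=13 v=1: → [13,19),[12,18),[11,17),[10,16),[9,15),[8,14); WM=13; [0,6) fires=1
i=2 t=13 v=7: → [13,19),[12,18),[11,17),[10,16),[9,15),[8,14); WM=13
i=3 t=14 v=1: → [14,20),[13,19),[12,18),[11,17),[10,16),[9,15); WM=14; [8,14) fires=2
i=4 t=23 v=7: → [23,29),[22,28),[21,27),[20,26),[19,25),[18,24); WM=14
i=5 t=25 v=9: → [25,31),[24,30),[23,29),[22,28),[21,27),[20,26); WM=25; [9,15) fires=2 [10,16) fires=2 [11,17) fires=2 [12,18) fires=2 [13,19) fires=2 [14,20) fires=1 [18,24) fires=1 [19,25) fires=1
i=6 t=26 v=3: → [26,32),[25,31),[24,30),[23,29),[22,28),[21,27); WM=25
i=7 t=33 v=6: → [33,39),[32,38),[31,37),[30,36),[29,35),[28,34); WM=33; [20,26) fires=2 [21,27) fires=3 [22,28) fires=3 [23,29) fires=3 [24,30) fires=2 [25,31) fires=2 [26,32) fires=1
i=8 t=30 v=7: DROP (t<33-0); WM=33

7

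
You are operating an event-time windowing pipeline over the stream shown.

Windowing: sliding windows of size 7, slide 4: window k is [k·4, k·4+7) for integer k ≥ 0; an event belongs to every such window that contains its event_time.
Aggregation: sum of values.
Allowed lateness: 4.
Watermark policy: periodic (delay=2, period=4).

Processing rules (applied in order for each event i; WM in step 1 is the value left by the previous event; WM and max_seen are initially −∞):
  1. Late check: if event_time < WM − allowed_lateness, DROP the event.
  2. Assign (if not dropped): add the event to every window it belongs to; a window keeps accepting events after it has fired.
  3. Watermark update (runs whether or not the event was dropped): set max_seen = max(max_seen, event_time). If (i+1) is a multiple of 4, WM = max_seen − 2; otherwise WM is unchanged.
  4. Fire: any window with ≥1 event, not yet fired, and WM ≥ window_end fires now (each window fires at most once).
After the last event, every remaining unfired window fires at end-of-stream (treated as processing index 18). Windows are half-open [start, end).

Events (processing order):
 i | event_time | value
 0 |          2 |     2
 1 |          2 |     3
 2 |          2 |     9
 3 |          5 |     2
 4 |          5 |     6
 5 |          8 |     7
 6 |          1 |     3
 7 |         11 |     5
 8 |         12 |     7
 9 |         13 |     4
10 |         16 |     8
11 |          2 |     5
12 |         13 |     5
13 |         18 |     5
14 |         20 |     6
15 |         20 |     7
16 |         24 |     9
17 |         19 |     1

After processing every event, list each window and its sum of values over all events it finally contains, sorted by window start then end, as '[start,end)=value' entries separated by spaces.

i=0 t=2 v=2: → [0,7); WM=−∞
i=1 t=2 v=3: → [0,7); WM=−∞
i=2 t=2 v=9: → [0,7); WM=−∞
i=3 t=5 v=2: → [4,11),[0,7); WM=3
i=4 t=5 v=6: → [4,11),[0,7); WM=3
i=5 t=8 v=7: → [8,15),[4,11); WM=3
i=6 t=1 v=3: → [0,7); WM=3
i=7 t=11 v=5: → [8,15); WM=9; [0,7) fires=25
i=8 t=12 v=7: → [12,19),[8,15); WM=9
i=9 t=13 v=4: → [12,19),[8,15); WM=9
i=10 t=16 v=8: → [16,23),[12,19); WM=9
i=11 t=2 v=5: DROP (t<9-4); WM=14; [4,11) fires=15
i=12 t=13 v=5: → [12,19),[8,15); WM=14
i=13 t=18 v=5: → [16,23),[12,19); WM=14
i=14 t=20 v=6: → [20,27),[16,23); WM=14
i=15 t=20 v=7: → [20,27),[16,23); WM=18; [8,15) fires=28
i=16 t=24 v=9: → [24,31),[20,27); WM=18
i=17 t=19 v=1: → [16,23); WM=18

[0,7)=25 [4,11)=15 [8,15)=28 [12,19)=29 [16,23)=27 [20,27)=22 [24,31)=9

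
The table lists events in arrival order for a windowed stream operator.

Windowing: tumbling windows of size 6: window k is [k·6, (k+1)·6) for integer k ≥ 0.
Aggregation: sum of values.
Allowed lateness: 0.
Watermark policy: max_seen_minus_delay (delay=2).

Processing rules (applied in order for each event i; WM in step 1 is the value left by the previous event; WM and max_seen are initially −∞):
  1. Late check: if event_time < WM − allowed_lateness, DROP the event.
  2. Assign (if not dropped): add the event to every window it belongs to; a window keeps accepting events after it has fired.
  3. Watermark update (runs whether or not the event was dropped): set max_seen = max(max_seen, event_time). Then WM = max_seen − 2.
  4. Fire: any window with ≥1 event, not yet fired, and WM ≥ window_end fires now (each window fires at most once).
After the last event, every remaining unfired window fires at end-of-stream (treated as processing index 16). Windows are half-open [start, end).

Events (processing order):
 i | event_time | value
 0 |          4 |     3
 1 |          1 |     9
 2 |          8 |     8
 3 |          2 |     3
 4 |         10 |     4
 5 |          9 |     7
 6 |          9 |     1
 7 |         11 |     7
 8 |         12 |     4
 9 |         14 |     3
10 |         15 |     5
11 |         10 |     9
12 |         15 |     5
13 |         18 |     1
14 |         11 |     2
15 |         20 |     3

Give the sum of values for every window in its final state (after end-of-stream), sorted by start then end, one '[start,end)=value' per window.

i=0 t=4 v=3: → [0,6); WM=2
i=1 t=1 v=9: DROP (t<2-0); WM=2
i=2 t=8 v=8: → [6,12); WM=6; [0,6) fires=3
i=3 t=2 v=3: DROP (t<6-0); WM=6
i=4 t=10 v=4: → [6,12); WM=8
i=5 t=9 v=7: → [6,12); WM=8
i=6 t=9 v=1: → [6,12); WM=8
i=7 t=11 v=7: → [6,12); WM=9
i=8 t=12 v=4: → [12,18); WM=10
i=9 t=14 v=3: → [12,18); WM=12; [6,12) fires=27
i=10 t=15 v=5: → [12,18); WM=13
i=11 t=10 v=9: DROP (t<13-0); WM=13
i=12 t=15 v=5: → [12,18); WM=13
i=13 t=18 v=1: → [18,24); WM=16
i=14 t=11 v=2: DROP (t<16-0); WM=16
i=15 t=20 v=3: → [18,24); WM=18; [12,18) fires=17

[0,6)=3 [6,12)=27 [12,18)=17 [18,24)=4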